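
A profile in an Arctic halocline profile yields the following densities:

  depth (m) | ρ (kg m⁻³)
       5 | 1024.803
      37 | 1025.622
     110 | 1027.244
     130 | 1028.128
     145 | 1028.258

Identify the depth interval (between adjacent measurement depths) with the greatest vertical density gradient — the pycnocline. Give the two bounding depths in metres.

Compute the density gradient over each adjacent pair:
  5–37 m: Δρ/Δz = 0.819/32 = 0.026 kg m⁻⁴
  37–110 m: Δρ/Δz = 1.622/73 = 0.022 kg m⁻⁴
  110–130 m: Δρ/Δz = 0.884/20 = 0.044 kg m⁻⁴
  130–145 m: Δρ/Δz = 0.130/15 = 8.7 × 10⁻³ kg m⁻⁴
The largest gradient is in the 110–130 m interval — the pycnocline.

110–130 m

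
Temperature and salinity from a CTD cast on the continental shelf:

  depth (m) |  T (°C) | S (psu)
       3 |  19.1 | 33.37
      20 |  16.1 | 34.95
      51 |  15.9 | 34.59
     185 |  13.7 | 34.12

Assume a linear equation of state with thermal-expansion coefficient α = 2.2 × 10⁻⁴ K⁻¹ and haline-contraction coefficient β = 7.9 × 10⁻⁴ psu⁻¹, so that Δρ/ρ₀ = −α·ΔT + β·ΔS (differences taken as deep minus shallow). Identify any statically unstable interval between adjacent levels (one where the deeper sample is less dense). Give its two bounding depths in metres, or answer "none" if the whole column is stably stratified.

20–51 m

Evaluate Δρ/ρ₀ = −αΔT + βΔS across each adjacent pair:
  3–20 m: −αΔT+βΔS = −(2.2 × 10⁻⁴)(-3.0)+(7.9 × 10⁻⁴)(+1.58) = 1.9 × 10⁻³ → stable
  20–51 m: −αΔT+βΔS = −(2.2 × 10⁻⁴)(-0.2)+(7.9 × 10⁻⁴)(-0.36) = -2.4 × 10⁻⁴ → UNSTABLE
  51–185 m: −αΔT+βΔS = −(2.2 × 10⁻⁴)(-2.2)+(7.9 × 10⁻⁴)(-0.47) = 1.1 × 10⁻⁴ → stable
The 20–51 m interval has Δρ < 0: lighter water underlies denser water.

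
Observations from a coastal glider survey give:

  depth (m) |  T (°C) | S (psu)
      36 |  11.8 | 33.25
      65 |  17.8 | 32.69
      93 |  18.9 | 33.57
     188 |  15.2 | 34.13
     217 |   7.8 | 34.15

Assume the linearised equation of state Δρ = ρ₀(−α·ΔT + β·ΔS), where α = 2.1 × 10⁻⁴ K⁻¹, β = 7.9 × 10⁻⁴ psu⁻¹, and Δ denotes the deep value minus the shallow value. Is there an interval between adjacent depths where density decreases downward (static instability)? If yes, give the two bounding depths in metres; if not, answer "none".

Evaluate Δρ/ρ₀ = −αΔT + βΔS across each adjacent pair:
  36–65 m: −αΔT+βΔS = −(2.1 × 10⁻⁴)(+6.0)+(7.9 × 10⁻⁴)(-0.56) = -1.7 × 10⁻³ → UNSTABLE
  65–93 m: −αΔT+βΔS = −(2.1 × 10⁻⁴)(+1.1)+(7.9 × 10⁻⁴)(+0.88) = 4.6 × 10⁻⁴ → stable
  93–188 m: −αΔT+βΔS = −(2.1 × 10⁻⁴)(-3.7)+(7.9 × 10⁻⁴)(+0.56) = 1.2 × 10⁻³ → stable
  188–217 m: −αΔT+βΔS = −(2.1 × 10⁻⁴)(-7.4)+(7.9 × 10⁻⁴)(+0.02) = 1.6 × 10⁻³ → stable
The 36–65 m interval has Δρ < 0: lighter water underlies denser water.

36–65 m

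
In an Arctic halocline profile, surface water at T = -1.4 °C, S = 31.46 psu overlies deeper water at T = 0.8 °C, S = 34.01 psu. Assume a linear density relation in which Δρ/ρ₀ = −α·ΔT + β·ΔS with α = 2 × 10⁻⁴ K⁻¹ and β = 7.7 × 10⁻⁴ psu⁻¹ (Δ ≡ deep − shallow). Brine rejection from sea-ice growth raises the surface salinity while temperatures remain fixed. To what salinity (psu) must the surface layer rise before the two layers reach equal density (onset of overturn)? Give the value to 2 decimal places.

Neutral buoyancy requires −α(T_deep − T_surf) + β(S_deep − S_surf′) = 0.
S_surf′ = S_deep − (α/β)·ΔT = 34.01 − (2 × 10⁻⁴/7.7 × 10⁻⁴)·(+2.2) = 33.4386 psu.
Increase required: 33.4386 − 31.46 = 1.9786 psu.

33.44 psu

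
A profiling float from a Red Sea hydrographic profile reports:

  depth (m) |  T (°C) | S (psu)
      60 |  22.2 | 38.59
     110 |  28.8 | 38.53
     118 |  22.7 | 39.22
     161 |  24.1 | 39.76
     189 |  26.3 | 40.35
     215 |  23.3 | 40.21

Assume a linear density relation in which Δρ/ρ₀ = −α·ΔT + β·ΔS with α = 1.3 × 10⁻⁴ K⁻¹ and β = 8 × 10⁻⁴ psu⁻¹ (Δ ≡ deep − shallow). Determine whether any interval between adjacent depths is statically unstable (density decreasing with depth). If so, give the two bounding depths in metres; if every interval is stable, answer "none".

60–110 m

Evaluate Δρ/ρ₀ = −αΔT + βΔS across each adjacent pair:
  60–110 m: −αΔT+βΔS = −(1.3 × 10⁻⁴)(+6.6)+(8 × 10⁻⁴)(-0.06) = -9.1 × 10⁻⁴ → UNSTABLE
  110–118 m: −αΔT+βΔS = −(1.3 × 10⁻⁴)(-6.1)+(8 × 10⁻⁴)(+0.69) = 1.3 × 10⁻³ → stable
  118–161 m: −αΔT+βΔS = −(1.3 × 10⁻⁴)(+1.4)+(8 × 10⁻⁴)(+0.54) = 2.5 × 10⁻⁴ → stable
  161–189 m: −αΔT+βΔS = −(1.3 × 10⁻⁴)(+2.2)+(8 × 10⁻⁴)(+0.59) = 1.9 × 10⁻⁴ → stable
  189–215 m: −αΔT+βΔS = −(1.3 × 10⁻⁴)(-3.0)+(8 × 10⁻⁴)(-0.14) = 2.8 × 10⁻⁴ → stable
The 60–110 m interval has Δρ < 0: lighter water underlies denser water.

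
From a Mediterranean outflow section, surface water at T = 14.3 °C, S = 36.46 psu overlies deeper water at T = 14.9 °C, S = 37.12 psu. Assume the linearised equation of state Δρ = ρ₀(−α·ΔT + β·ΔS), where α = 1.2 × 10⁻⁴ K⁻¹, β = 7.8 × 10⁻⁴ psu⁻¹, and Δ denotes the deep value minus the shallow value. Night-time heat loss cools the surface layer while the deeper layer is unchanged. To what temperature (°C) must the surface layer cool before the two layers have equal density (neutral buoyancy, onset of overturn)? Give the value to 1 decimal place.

10.6 °C

Neutral buoyancy requires Δρ = 0, i.e. −α(T_deep − T_surf′) + β(S_deep − S_surf) = 0.
T_surf′ = T_deep − (β/α)·ΔS = 14.9 − (7.8 × 10⁻⁴/1.2 × 10⁻⁴)·(+0.66) = 10.610 °C.
Cooling required: 14.3 − (10.610) = 3.690 °C.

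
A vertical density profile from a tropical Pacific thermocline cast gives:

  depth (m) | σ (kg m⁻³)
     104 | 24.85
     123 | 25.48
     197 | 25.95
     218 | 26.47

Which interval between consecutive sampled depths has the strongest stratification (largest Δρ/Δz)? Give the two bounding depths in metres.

104–123 m

Compute the density gradient over each adjacent pair:
  104–123 m: Δρ/Δz = 0.63/19 = 0.033 kg m⁻⁴
  123–197 m: Δρ/Δz = 0.47/74 = 6.4 × 10⁻³ kg m⁻⁴
  197–218 m: Δρ/Δz = 0.52/21 = 0.025 kg m⁻⁴
The largest gradient is in the 104–123 m interval — the pycnocline.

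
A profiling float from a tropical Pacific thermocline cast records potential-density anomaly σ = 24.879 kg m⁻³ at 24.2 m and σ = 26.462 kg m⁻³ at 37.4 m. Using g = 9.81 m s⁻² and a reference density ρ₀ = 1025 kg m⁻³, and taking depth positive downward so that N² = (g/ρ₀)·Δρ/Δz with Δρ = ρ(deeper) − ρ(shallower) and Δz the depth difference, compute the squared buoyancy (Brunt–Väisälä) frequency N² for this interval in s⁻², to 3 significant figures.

1.15 × 10⁻³ s⁻²

Δρ = 1026.462 − 1024.879 = 1.583 kg m⁻³ over Δz = 37.4 − 24.2 = 13.2 m.
N² = (9.81/1025) × (1.583/13.2) = 1.1478 × 10⁻³ s⁻² ≈ 1.15 × 10⁻³ s⁻².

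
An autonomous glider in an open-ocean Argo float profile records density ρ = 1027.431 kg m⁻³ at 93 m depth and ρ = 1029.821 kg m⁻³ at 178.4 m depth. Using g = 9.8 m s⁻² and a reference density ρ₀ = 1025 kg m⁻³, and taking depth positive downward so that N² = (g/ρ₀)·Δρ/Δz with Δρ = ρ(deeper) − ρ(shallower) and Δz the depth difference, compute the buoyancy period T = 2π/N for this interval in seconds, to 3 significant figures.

384 s

Δρ = 1029.821 − 1027.431 = 2.390 kg m⁻³ over Δz = 178.4 − 93 = 85.4 m.
N² = (9.8/1025) × (2.390/85.4) = 2.6757 × 10⁻⁴ s⁻².
N = √(2.6757 × 10⁻⁴) = 0.016358 rad s⁻¹, so T = 2π/N = 384.10 s ≈ 384 s.
Since Δρ > 0 the layer is stably stratified.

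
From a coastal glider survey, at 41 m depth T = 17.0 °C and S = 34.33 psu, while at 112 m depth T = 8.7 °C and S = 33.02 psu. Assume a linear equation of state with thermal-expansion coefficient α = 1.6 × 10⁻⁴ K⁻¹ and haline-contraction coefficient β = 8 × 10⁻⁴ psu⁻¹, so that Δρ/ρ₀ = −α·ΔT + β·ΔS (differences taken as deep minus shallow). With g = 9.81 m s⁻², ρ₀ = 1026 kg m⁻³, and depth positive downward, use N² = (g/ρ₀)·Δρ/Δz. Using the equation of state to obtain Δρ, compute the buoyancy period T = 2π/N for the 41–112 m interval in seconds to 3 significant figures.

1.01 × 10³ s

ΔT = -8.3 K, ΔS = -1.31 psu (deep − shallow).
Δρ/ρ₀ = −αΔT + βΔS = 1.328 × 10⁻³ − 1.048 × 10⁻³ = 2.80 × 10⁻⁴, so Δρ ≈ 0.2873 kg m⁻³.
N² = (g/ρ₀)·Δρ/Δz = g·(Δρ/ρ₀)/Δz = 9.81 × 2.80 × 10⁻⁴ / 71 = 3.8687 × 10⁻⁵ s⁻².
N = √(3.8687 × 10⁻⁵) = 6.2199 × 10⁻³ rad s⁻¹ → T = 2π/N = 1.0102 × 10³ s ≈ 1.01 × 10³ s.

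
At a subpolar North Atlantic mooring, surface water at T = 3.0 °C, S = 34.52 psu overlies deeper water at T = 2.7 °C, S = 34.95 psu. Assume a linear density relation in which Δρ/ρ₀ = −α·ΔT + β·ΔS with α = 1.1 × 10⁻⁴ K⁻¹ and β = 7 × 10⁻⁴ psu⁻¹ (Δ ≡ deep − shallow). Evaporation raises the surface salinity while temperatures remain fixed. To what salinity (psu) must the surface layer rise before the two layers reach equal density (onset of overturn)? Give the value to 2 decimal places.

Neutral buoyancy requires −α(T_deep − T_surf) + β(S_deep − S_surf′) = 0.
S_surf′ = S_deep − (α/β)·ΔT = 34.95 − (1.1 × 10⁻⁴/7 × 10⁻⁴)·(-0.3) = 34.9971 psu.
Increase required: 34.9971 − 34.52 = 0.4771 psu.

35.00 psu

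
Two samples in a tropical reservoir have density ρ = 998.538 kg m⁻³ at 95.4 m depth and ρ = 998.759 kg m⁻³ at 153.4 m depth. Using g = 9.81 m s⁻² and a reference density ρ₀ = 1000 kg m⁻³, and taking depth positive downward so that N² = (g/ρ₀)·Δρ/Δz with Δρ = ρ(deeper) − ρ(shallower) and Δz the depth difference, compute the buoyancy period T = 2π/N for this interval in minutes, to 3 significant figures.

17.1 min

Δρ = 998.759 − 998.538 = 0.221 kg m⁻³ over Δz = 153.4 − 95.4 = 58 m.
N² = (9.81/1000) × (0.221/58) = 3.7379 × 10⁻⁵ s⁻².
N = √(3.7379 × 10⁻⁵) = 6.1138 × 10⁻³ rad s⁻¹, so T = 2π/N = 1.0277 × 10³ s = 17.128 min ≈ 17.1 min.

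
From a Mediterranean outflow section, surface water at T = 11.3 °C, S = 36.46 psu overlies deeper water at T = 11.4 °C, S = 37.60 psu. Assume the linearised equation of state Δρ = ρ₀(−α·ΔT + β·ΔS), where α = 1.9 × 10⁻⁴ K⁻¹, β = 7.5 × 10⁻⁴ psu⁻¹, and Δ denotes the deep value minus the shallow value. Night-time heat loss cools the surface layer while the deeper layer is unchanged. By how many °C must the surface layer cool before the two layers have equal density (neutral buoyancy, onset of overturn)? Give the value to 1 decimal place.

Neutral buoyancy requires Δρ = 0, i.e. −α(T_deep − T_surf′) + β(S_deep − S_surf) = 0.
T_surf′ = T_deep − (β/α)·ΔS = 11.4 − (7.5 × 10⁻⁴/1.9 × 10⁻⁴)·(+1.14) = 6.900 °C.
Cooling required: 11.3 − (6.900) = 4.400 °C.

4.4 °C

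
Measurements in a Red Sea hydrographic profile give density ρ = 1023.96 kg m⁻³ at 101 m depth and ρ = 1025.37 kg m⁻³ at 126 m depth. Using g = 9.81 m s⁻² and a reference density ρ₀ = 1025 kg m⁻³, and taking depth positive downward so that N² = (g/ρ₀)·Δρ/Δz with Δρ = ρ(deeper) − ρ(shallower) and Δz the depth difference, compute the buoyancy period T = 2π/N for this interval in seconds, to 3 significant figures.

270 s

Δρ = 1025.37 − 1023.96 = 1.41 kg m⁻³ over Δz = 126 − 101 = 25 m.
N² = (9.81/1025) × (1.41/25) = 5.3979 × 10⁻⁴ s⁻².
N = √(5.3979 × 10⁻⁴) = 0.023233 rad s⁻¹, so T = 2π/N = 270.44 s ≈ 270 s.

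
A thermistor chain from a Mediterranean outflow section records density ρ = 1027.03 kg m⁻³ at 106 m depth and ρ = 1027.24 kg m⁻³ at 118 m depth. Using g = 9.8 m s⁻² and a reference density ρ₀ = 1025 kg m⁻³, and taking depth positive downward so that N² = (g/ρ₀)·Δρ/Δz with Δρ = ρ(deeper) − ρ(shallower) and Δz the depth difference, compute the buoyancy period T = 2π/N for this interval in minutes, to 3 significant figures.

8.10 min

Δρ = 1027.24 − 1027.03 = 0.21 kg m⁻³ over Δz = 118 − 106 = 12 m.
N² = (9.8/1025) × (0.21/12) = 1.6732 × 10⁻⁴ s⁻².
N = √(1.6732 × 10⁻⁴) = 0.012935 rad s⁻¹, so T = 2π/N = 485.75 s = 8.0958 min ≈ 8.10 min.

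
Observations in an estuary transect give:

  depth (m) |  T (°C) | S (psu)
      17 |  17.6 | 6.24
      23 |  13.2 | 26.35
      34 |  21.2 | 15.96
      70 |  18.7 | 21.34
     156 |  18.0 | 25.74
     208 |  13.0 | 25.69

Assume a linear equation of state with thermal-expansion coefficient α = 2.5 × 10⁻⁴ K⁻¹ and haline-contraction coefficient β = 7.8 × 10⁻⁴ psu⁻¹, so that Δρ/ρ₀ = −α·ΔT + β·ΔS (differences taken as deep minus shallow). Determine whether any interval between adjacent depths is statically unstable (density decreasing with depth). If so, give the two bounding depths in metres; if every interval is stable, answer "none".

Evaluate Δρ/ρ₀ = −αΔT + βΔS across each adjacent pair:
  17–23 m: −αΔT+βΔS = −(2.5 × 10⁻⁴)(-4.4)+(7.8 × 10⁻⁴)(+20.11) = 0.017 → stable
  23–34 m: −αΔT+βΔS = −(2.5 × 10⁻⁴)(+8.0)+(7.8 × 10⁻⁴)(-10.39) = -0.010 → UNSTABLE
  34–70 m: −αΔT+βΔS = −(2.5 × 10⁻⁴)(-2.5)+(7.8 × 10⁻⁴)(+5.38) = 4.8 × 10⁻³ → stable
  70–156 m: −αΔT+βΔS = −(2.5 × 10⁻⁴)(-0.7)+(7.8 × 10⁻⁴)(+4.40) = 3.6 × 10⁻³ → stable
  156–208 m: −αΔT+βΔS = −(2.5 × 10⁻⁴)(-5.0)+(7.8 × 10⁻⁴)(-0.05) = 1.2 × 10⁻³ → stable
The 23–34 m interval has Δρ < 0: lighter water underlies denser water.

23–34 m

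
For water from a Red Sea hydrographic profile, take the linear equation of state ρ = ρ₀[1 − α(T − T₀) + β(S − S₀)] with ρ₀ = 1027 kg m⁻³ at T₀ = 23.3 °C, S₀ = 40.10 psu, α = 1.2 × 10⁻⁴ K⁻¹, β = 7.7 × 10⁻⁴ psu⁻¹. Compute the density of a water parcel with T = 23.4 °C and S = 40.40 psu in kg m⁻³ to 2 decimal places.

1027.22 kg m⁻³

T − T₀ = +0.1 K, S − S₀ = +0.30 psu.
Bracket = 1 − α·(+0.1) + β·(+0.30) = 1 + (2.19 × 10⁻⁴) = 1.0002190.
ρ = 1027 × 1.0002190 = 1027.22 kg m⁻³.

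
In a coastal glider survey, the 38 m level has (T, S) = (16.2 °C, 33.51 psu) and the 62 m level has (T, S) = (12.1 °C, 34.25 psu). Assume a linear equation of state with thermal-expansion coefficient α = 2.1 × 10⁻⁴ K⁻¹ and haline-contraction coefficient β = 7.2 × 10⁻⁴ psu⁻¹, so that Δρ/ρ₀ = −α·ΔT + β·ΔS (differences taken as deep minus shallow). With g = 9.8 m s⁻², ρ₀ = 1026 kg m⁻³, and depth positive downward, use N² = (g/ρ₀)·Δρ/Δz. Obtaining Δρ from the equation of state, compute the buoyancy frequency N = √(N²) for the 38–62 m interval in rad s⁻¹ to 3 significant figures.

ΔT = -4.1 K, ΔS = +0.74 psu (deep − shallow).
Δρ/ρ₀ = −αΔT + βΔS = 8.61 × 10⁻⁴ + 5.328 × 10⁻⁴ = 1.3938 × 10⁻³, so Δρ ≈ 1.430 kg m⁻³.
N² = (g/ρ₀)·Δρ/Δz = g·(Δρ/ρ₀)/Δz = 9.8 × 1.3938 × 10⁻³ / 24 = 5.6914 × 10⁻⁴ s⁻².
N = √(5.6914 × 10⁻⁴) = 0.023857 rad s⁻¹ ≈ 0.0239 rad s⁻¹.

0.0239 rad s⁻¹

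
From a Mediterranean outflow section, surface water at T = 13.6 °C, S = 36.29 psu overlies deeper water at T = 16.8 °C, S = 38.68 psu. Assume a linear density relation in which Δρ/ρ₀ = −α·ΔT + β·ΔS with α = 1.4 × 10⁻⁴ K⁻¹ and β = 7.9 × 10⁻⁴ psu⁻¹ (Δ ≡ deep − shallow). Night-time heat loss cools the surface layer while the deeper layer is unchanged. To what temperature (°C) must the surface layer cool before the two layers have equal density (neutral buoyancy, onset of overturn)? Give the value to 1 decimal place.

Neutral buoyancy requires Δρ = 0, i.e. −α(T_deep − T_surf′) + β(S_deep − S_surf) = 0.
T_surf′ = T_deep − (β/α)·ΔS = 16.8 − (7.9 × 10⁻⁴/1.4 × 10⁻⁴)·(+2.39) = 3.314 °C.
Cooling required: 13.6 − (3.314) = 10.286 °C.

3.3 °C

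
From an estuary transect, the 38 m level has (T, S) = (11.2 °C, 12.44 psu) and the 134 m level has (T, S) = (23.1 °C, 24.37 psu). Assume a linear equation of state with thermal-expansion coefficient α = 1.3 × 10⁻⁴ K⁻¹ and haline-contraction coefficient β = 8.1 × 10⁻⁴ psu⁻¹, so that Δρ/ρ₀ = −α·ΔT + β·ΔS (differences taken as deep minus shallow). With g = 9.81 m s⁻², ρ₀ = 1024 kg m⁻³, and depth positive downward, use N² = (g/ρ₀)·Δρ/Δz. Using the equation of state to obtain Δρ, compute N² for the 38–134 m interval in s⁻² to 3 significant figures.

8.29 × 10⁻⁴ s⁻²

ΔT = +11.9 K, ΔS = +11.93 psu (deep − shallow).
Δρ/ρ₀ = −αΔT + βΔS = -1.547 × 10⁻³ + 9.6633 × 10⁻³ = 8.1163 × 10⁻³, so Δρ ≈ 8.311 kg m⁻³.
N² = (g/ρ₀)·Δρ/Δz = g·(Δρ/ρ₀)/Δz = 9.81 × 8.1163 × 10⁻³ / 96 = 8.2938 × 10⁻⁴ s⁻² ≈ 8.29 × 10⁻⁴ s⁻².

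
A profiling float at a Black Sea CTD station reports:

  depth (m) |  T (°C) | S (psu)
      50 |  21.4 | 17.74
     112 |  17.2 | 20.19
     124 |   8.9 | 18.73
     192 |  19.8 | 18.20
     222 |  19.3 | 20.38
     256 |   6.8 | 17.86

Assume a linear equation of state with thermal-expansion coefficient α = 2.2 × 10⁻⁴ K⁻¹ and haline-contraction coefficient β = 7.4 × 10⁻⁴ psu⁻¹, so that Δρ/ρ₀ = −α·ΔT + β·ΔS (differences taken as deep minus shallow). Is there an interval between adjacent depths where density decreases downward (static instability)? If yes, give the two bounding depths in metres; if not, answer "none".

124–192 m

Evaluate Δρ/ρ₀ = −αΔT + βΔS across each adjacent pair:
  50–112 m: −αΔT+βΔS = −(2.2 × 10⁻⁴)(-4.2)+(7.4 × 10⁻⁴)(+2.45) = 2.7 × 10⁻³ → stable
  112–124 m: −αΔT+βΔS = −(2.2 × 10⁻⁴)(-8.3)+(7.4 × 10⁻⁴)(-1.46) = 7.5 × 10⁻⁴ → stable
  124–192 m: −αΔT+βΔS = −(2.2 × 10⁻⁴)(+10.9)+(7.4 × 10⁻⁴)(-0.53) = -2.8 × 10⁻³ → UNSTABLE
  192–222 m: −αΔT+βΔS = −(2.2 × 10⁻⁴)(-0.5)+(7.4 × 10⁻⁴)(+2.18) = 1.7 × 10⁻³ → stable
  222–256 m: −αΔT+βΔS = −(2.2 × 10⁻⁴)(-12.5)+(7.4 × 10⁻⁴)(-2.52) = 8.9 × 10⁻⁴ → stable
The 124–192 m interval has Δρ < 0: lighter water underlies denser water.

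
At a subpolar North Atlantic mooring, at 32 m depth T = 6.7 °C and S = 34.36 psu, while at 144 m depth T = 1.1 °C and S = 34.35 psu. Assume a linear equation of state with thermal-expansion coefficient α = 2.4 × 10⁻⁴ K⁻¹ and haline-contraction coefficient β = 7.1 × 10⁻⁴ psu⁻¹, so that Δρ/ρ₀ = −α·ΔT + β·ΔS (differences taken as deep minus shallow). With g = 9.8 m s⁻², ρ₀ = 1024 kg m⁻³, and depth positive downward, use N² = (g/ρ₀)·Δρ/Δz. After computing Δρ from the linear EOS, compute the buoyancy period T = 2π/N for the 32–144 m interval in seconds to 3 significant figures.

581 s

ΔT = -5.6 K, ΔS = -0.01 psu (deep − shallow).
Δρ/ρ₀ = −αΔT + βΔS = 1.344 × 10⁻³ − 7.10 × 10⁻⁶ = 1.3369 × 10⁻³, so Δρ ≈ 1.369 kg m⁻³.
N² = (g/ρ₀)·Δρ/Δz = g·(Δρ/ρ₀)/Δz = 9.8 × 1.3369 × 10⁻³ / 112 = 1.1698 × 10⁻⁴ s⁻².
N = √(1.1698 × 10⁻⁴) = 0.010816 rad s⁻¹ → T = 2π/N = 580.92 s ≈ 581 s.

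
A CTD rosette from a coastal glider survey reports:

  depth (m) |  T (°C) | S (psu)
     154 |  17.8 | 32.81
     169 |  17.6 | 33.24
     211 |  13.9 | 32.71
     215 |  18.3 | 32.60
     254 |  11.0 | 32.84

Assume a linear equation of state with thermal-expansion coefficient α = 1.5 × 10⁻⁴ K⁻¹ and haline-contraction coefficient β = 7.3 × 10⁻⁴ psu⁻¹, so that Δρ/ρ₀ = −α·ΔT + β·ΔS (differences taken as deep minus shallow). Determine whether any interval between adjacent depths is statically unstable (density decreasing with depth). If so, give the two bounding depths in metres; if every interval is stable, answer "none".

Evaluate Δρ/ρ₀ = −αΔT + βΔS across each adjacent pair:
  154–169 m: −αΔT+βΔS = −(1.5 × 10⁻⁴)(-0.2)+(7.3 × 10⁻⁴)(+0.43) = 3.4 × 10⁻⁴ → stable
  169–211 m: −αΔT+βΔS = −(1.5 × 10⁻⁴)(-3.7)+(7.3 × 10⁻⁴)(-0.53) = 1.7 × 10⁻⁴ → stable
  211–215 m: −αΔT+βΔS = −(1.5 × 10⁻⁴)(+4.4)+(7.3 × 10⁻⁴)(-0.11) = -7.4 × 10⁻⁴ → UNSTABLE
  215–254 m: −αΔT+βΔS = −(1.5 × 10⁻⁴)(-7.3)+(7.3 × 10⁻⁴)(+0.24) = 1.3 × 10⁻³ → stable
The 211–215 m interval has Δρ < 0: lighter water underlies denser water.

211–215 m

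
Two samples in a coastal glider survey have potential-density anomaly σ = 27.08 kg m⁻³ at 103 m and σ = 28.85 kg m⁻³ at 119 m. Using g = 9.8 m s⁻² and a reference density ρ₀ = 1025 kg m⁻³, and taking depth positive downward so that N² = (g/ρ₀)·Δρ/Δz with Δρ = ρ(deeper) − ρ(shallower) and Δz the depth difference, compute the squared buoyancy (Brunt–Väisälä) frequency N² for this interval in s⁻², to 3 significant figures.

1.06 × 10⁻³ s⁻²

Δρ = 1028.85 − 1027.08 = 1.77 kg m⁻³ over Δz = 119 − 103 = 16 m.
N² = (9.8/1025) × (1.77/16) = 1.0577 × 10⁻³ s⁻² ≈ 1.06 × 10⁻³ s⁻².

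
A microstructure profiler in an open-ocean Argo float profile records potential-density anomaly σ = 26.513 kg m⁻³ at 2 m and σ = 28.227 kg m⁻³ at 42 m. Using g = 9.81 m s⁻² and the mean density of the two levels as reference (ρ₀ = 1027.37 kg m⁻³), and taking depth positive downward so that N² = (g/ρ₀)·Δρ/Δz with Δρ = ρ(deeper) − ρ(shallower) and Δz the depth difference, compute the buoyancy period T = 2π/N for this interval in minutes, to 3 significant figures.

Δρ = 1028.227 − 1026.513 = 1.714 kg m⁻³ over Δz = 42 − 2 = 40 m.
N² = (9.81/1027.37) × (1.714/40) = 4.0916 × 10⁻⁴ s⁻².
N = √(4.0916 × 10⁻⁴) = 0.020228 rad s⁻¹, so T = 2π/N = 310.62 s = 5.1770 min ≈ 5.18 min.
N² > 0, so the interval is statically stable.

5.18 min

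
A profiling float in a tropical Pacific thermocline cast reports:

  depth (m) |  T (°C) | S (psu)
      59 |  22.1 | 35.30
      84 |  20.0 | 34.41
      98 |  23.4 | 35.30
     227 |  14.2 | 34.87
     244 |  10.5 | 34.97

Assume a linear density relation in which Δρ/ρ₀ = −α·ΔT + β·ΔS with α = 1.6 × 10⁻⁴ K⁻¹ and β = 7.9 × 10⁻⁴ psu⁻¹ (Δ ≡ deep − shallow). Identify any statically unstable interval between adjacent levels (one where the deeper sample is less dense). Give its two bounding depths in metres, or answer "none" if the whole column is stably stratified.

59–84 m

Evaluate Δρ/ρ₀ = −αΔT + βΔS across each adjacent pair:
  59–84 m: −αΔT+βΔS = −(1.6 × 10⁻⁴)(-2.1)+(7.9 × 10⁻⁴)(-0.89) = -3.7 × 10⁻⁴ → UNSTABLE
  84–98 m: −αΔT+βΔS = −(1.6 × 10⁻⁴)(+3.4)+(7.9 × 10⁻⁴)(+0.89) = 1.6 × 10⁻⁴ → stable
  98–227 m: −αΔT+βΔS = −(1.6 × 10⁻⁴)(-9.2)+(7.9 × 10⁻⁴)(-0.43) = 1.1 × 10⁻³ → stable
  227–244 m: −αΔT+βΔS = −(1.6 × 10⁻⁴)(-3.7)+(7.9 × 10⁻⁴)(+0.10) = 6.7 × 10⁻⁴ → stable
The 59–84 m interval has Δρ < 0: lighter water underlies denser water.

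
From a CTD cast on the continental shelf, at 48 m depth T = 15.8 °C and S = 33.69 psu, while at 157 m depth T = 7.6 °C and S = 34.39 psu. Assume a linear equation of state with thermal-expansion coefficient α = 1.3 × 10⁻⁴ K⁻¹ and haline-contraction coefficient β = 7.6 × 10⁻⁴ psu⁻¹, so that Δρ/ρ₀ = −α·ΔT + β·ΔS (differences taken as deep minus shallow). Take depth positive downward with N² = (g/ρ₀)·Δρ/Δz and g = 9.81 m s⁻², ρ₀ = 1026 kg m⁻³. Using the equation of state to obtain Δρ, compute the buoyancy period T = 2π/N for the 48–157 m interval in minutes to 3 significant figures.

8.73 min

ΔT = -8.2 K, ΔS = +0.70 psu (deep − shallow).
Δρ/ρ₀ = −αΔT + βΔS = 1.066 × 10⁻³ + 5.32 × 10⁻⁴ = 1.598 × 10⁻³, so Δρ ≈ 1.640 kg m⁻³.
N² = (g/ρ₀)·Δρ/Δz = g·(Δρ/ρ₀)/Δz = 9.81 × 1.598 × 10⁻³ / 109 = 1.4382 × 10⁻⁴ s⁻².
N = √(1.4382 × 10⁻⁴) = 0.011992 rad s⁻¹ → T = 2π/N = 523.95 s = 8.7325 min ≈ 8.73 min.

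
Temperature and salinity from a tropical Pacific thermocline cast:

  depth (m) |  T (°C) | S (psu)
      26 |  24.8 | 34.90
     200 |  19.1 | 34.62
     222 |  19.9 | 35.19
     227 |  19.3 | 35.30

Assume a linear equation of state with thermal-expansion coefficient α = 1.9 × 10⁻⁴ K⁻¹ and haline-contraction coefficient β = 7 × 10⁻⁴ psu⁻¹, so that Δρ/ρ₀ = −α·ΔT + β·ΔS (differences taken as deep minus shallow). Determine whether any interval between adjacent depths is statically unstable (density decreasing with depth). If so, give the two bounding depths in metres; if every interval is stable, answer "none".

Evaluate Δρ/ρ₀ = −αΔT + βΔS across each adjacent pair:
  26–200 m: −αΔT+βΔS = −(1.9 × 10⁻⁴)(-5.7)+(7 × 10⁻⁴)(-0.28) = 8.9 × 10⁻⁴ → stable
  200–222 m: −αΔT+βΔS = −(1.9 × 10⁻⁴)(+0.8)+(7 × 10⁻⁴)(+0.57) = 2.5 × 10⁻⁴ → stable
  222–227 m: −αΔT+βΔS = −(1.9 × 10⁻⁴)(-0.6)+(7 × 10⁻⁴)(+0.11) = 1.9 × 10⁻⁴ → stable
Every interval has Δρ > 0: the column is stably stratified throughout.

none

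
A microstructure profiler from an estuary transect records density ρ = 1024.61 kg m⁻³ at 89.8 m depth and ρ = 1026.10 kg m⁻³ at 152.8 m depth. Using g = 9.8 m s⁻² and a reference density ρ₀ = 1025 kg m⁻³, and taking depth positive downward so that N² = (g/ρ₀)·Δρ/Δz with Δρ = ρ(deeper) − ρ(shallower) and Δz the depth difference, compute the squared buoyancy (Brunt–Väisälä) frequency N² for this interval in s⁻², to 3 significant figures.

2.26 × 10⁻⁴ s⁻²

Δρ = 1026.10 − 1024.61 = 1.49 kg m⁻³ over Δz = 152.8 − 89.8 = 63 m.
N² = (9.8/1025) × (1.49/63) = 2.2612 × 10⁻⁴ s⁻² ≈ 2.26 × 10⁻⁴ s⁻².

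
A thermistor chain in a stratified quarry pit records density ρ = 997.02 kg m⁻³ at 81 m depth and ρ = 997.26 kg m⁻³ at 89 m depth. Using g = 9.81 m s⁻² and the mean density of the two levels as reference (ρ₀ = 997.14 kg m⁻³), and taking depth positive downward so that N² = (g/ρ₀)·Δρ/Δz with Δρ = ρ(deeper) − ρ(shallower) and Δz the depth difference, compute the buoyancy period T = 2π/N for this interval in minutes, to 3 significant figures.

Δρ = 997.26 − 997.02 = 0.24 kg m⁻³ over Δz = 89 − 81 = 8 m.
N² = (9.81/997.14) × (0.24/8) = 2.9514 × 10⁻⁴ s⁻².
N = √(2.9514 × 10⁻⁴) = 0.017180 rad s⁻¹, so T = 2π/N = 365.73 s = 6.0955 min ≈ 6.10 min.

6.10 min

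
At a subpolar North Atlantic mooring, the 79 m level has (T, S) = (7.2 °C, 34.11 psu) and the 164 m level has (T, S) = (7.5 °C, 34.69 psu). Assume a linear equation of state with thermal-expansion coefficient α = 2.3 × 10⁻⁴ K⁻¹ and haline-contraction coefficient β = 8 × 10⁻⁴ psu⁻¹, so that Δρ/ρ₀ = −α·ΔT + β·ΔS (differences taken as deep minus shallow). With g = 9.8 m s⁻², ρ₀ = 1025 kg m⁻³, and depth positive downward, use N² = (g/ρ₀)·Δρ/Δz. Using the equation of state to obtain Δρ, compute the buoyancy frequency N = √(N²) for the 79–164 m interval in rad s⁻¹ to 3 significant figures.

ΔT = +0.3 K, ΔS = +0.58 psu (deep − shallow).
Δρ/ρ₀ = −αΔT + βΔS = -6.90 × 10⁻⁵ + 4.64 × 10⁻⁴ = 3.95 × 10⁻⁴, so Δρ ≈ 0.4049 kg m⁻³.
N² = (g/ρ₀)·Δρ/Δz = g·(Δρ/ρ₀)/Δz = 9.8 × 3.95 × 10⁻⁴ / 85 = 4.5541 × 10⁻⁵ s⁻².
N = √(4.5541 × 10⁻⁵) = 6.7484 × 10⁻³ rad s⁻¹ ≈ 6.75 × 10⁻³ rad s⁻¹.

6.75 × 10⁻³ rad s⁻¹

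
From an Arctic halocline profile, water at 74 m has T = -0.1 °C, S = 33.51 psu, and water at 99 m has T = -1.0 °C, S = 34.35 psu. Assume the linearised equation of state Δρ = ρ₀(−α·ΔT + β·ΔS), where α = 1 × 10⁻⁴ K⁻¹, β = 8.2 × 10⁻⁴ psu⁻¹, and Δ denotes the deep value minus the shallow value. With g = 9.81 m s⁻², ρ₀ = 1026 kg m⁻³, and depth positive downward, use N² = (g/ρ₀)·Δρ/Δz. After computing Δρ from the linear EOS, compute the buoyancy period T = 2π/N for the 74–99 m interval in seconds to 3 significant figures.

ΔT = -0.9 K, ΔS = +0.84 psu (deep − shallow).
Δρ/ρ₀ = −αΔT + βΔS = 9.00 × 10⁻⁵ + 6.888 × 10⁻⁴ = 7.788 × 10⁻⁴, so Δρ ≈ 0.7990 kg m⁻³.
N² = (g/ρ₀)·Δρ/Δz = g·(Δρ/ρ₀)/Δz = 9.81 × 7.788 × 10⁻⁴ / 25 = 3.0560 × 10⁻⁴ s⁻².
N = √(3.0560 × 10⁻⁴) = 0.017481 rad s⁻¹ → T = 2π/N = 359.43 s ≈ 359 s.

359 s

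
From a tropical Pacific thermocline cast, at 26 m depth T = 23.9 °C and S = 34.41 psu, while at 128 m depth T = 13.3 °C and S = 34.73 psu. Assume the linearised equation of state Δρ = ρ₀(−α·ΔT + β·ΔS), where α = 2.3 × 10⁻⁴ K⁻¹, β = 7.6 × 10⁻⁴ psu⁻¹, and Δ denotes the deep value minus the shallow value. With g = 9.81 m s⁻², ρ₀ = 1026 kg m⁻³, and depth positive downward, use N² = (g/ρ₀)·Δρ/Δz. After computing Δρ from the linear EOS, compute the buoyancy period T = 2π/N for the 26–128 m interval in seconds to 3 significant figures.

391 s

ΔT = -10.6 K, ΔS = +0.32 psu (deep − shallow).
Δρ/ρ₀ = −αΔT + βΔS = 2.438 × 10⁻³ + 2.432 × 10⁻⁴ = 2.6812 × 10⁻³, so Δρ ≈ 2.751 kg m⁻³.
N² = (g/ρ₀)·Δρ/Δz = g·(Δρ/ρ₀)/Δz = 9.81 × 2.6812 × 10⁻³ / 102 = 2.5787 × 10⁻⁴ s⁻².
N = √(2.5787 × 10⁻⁴) = 0.016058 rad s⁻¹ → T = 2π/N = 391.28 s ≈ 391 s.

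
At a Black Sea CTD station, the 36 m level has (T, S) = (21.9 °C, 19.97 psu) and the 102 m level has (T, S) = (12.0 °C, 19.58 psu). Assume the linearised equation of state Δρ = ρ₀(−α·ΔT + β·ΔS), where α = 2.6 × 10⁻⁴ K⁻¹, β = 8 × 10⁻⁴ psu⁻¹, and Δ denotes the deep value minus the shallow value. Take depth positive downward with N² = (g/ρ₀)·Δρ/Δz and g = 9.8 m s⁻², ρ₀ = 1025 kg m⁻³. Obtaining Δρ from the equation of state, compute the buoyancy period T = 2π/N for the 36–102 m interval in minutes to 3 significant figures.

ΔT = -9.9 K, ΔS = -0.39 psu (deep − shallow).
Δρ/ρ₀ = −αΔT + βΔS = 2.574 × 10⁻³ − 3.12 × 10⁻⁴ = 2.262 × 10⁻³, so Δρ ≈ 2.319 kg m⁻³.
N² = (g/ρ₀)·Δρ/Δz = g·(Δρ/ρ₀)/Δz = 9.8 × 2.262 × 10⁻³ / 66 = 3.3587 × 10⁻⁴ s⁻².
N = √(3.3587 × 10⁻⁴) = 0.018327 rad s⁻¹ → T = 2π/N = 342.84 s = 5.7140 min ≈ 5.71 min.

5.71 min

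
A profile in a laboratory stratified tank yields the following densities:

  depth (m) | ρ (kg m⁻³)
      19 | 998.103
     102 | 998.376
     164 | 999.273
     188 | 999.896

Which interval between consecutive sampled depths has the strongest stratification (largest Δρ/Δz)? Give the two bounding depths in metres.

164–188 m

Compute the density gradient over each adjacent pair:
  19–102 m: Δρ/Δz = 0.273/83 = 3.3 × 10⁻³ kg m⁻⁴
  102–164 m: Δρ/Δz = 0.897/62 = 0.014 kg m⁻⁴
  164–188 m: Δρ/Δz = 0.623/24 = 0.026 kg m⁻⁴
The largest gradient is in the 164–188 m interval — the pycnocline.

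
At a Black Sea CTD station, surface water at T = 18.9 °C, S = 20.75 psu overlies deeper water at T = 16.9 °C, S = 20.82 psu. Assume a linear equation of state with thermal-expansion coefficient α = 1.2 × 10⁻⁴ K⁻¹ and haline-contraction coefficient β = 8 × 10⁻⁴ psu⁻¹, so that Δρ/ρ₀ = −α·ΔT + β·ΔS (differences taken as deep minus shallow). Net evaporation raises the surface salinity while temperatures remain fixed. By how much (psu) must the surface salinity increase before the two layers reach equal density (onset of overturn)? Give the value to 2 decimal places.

0.37 psu

Neutral buoyancy requires −α(T_deep − T_surf) + β(S_deep − S_surf′) = 0.
S_surf′ = S_deep − (α/β)·ΔT = 20.82 − (1.2 × 10⁻⁴/8 × 10⁻⁴)·(-2.0) = 21.1200 psu.
Increase required: 21.1200 − 20.75 = 0.3700 psu.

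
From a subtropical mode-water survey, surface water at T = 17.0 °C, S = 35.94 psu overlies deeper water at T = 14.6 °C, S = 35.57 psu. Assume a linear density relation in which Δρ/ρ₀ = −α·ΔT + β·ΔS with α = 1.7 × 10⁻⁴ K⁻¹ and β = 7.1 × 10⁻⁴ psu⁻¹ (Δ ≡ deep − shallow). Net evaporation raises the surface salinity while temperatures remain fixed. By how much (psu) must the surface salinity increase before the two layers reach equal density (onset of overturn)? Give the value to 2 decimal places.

Neutral buoyancy requires −α(T_deep − T_surf) + β(S_deep − S_surf′) = 0.
S_surf′ = S_deep − (α/β)·ΔT = 35.57 − (1.7 × 10⁻⁴/7.1 × 10⁻⁴)·(-2.4) = 36.1446 psu.
Increase required: 36.1446 − 35.94 = 0.2046 psu.

0.20 psu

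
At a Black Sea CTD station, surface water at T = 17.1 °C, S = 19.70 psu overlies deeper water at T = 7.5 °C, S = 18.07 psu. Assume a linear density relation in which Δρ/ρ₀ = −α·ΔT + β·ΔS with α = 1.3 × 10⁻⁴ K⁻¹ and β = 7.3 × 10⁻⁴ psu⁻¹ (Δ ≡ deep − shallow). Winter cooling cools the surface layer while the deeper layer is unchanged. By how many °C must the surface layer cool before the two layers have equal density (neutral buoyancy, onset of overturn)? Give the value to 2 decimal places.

Neutral buoyancy requires Δρ = 0, i.e. −α(T_deep − T_surf′) + β(S_deep − S_surf) = 0.
T_surf′ = T_deep − (β/α)·ΔS = 7.5 − (7.3 × 10⁻⁴/1.3 × 10⁻⁴)·(-1.63) = 16.6531 °C.
Cooling required: 17.1 − (16.6531) = 0.4469 °C.

0.45 °C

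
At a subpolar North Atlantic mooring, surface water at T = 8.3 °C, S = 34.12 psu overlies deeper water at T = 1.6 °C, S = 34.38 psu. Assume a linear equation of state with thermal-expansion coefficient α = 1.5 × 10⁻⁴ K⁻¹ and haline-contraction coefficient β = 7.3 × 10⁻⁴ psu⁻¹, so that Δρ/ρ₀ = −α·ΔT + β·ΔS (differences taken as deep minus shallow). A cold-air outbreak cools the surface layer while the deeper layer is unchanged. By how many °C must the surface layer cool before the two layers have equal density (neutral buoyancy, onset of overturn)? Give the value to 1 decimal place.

Neutral buoyancy requires Δρ = 0, i.e. −α(T_deep − T_surf′) + β(S_deep − S_surf) = 0.
T_surf′ = T_deep − (β/α)·ΔS = 1.6 − (7.3 × 10⁻⁴/1.5 × 10⁻⁴)·(+0.26) = 0.335 °C.
Cooling required: 8.3 − (0.335) = 7.965 °C.

8.0 °C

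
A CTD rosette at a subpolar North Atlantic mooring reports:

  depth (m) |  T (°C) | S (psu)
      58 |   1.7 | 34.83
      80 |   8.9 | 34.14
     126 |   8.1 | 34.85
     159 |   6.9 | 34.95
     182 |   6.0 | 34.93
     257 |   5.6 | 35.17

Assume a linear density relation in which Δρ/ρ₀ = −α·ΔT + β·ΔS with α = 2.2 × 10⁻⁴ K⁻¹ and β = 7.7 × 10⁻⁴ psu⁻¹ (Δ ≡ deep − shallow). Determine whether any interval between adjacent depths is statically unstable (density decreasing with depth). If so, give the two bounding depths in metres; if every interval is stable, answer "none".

58–80 m

Evaluate Δρ/ρ₀ = −αΔT + βΔS across each adjacent pair:
  58–80 m: −αΔT+βΔS = −(2.2 × 10⁻⁴)(+7.2)+(7.7 × 10⁻⁴)(-0.69) = -2.1 × 10⁻³ → UNSTABLE
  80–126 m: −αΔT+βΔS = −(2.2 × 10⁻⁴)(-0.8)+(7.7 × 10⁻⁴)(+0.71) = 7.2 × 10⁻⁴ → stable
  126–159 m: −αΔT+βΔS = −(2.2 × 10⁻⁴)(-1.2)+(7.7 × 10⁻⁴)(+0.10) = 3.4 × 10⁻⁴ → stable
  159–182 m: −αΔT+βΔS = −(2.2 × 10⁻⁴)(-0.9)+(7.7 × 10⁻⁴)(-0.02) = 1.8 × 10⁻⁴ → stable
  182–257 m: −αΔT+βΔS = −(2.2 × 10⁻⁴)(-0.4)+(7.7 × 10⁻⁴)(+0.24) = 2.7 × 10⁻⁴ → stable
The 58–80 m interval has Δρ < 0: lighter water underlies denser water.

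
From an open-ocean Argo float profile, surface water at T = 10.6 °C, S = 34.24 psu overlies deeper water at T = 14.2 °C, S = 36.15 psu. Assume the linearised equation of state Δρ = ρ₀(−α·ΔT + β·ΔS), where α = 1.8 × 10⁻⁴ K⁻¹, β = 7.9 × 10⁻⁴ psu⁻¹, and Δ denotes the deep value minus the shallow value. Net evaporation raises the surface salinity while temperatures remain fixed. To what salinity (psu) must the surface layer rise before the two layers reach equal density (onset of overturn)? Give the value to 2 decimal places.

Neutral buoyancy requires −α(T_deep − T_surf) + β(S_deep − S_surf′) = 0.
S_surf′ = S_deep − (α/β)·ΔT = 36.15 − (1.8 × 10⁻⁴/7.9 × 10⁻⁴)·(+3.6) = 35.3297 psu.
Increase required: 35.3297 − 34.24 = 1.0897 psu.

35.33 psu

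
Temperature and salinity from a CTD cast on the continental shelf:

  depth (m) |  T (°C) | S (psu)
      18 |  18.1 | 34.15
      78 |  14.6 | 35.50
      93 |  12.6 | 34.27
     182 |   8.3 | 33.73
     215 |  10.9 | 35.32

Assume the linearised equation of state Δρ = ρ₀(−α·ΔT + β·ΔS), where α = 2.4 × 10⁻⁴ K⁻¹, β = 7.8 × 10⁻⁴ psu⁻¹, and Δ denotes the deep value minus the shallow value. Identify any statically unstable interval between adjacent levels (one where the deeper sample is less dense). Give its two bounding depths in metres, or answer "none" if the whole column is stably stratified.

Evaluate Δρ/ρ₀ = −αΔT + βΔS across each adjacent pair:
  18–78 m: −αΔT+βΔS = −(2.4 × 10⁻⁴)(-3.5)+(7.8 × 10⁻⁴)(+1.35) = 1.9 × 10⁻³ → stable
  78–93 m: −αΔT+βΔS = −(2.4 × 10⁻⁴)(-2.0)+(7.8 × 10⁻⁴)(-1.23) = -4.8 × 10⁻⁴ → UNSTABLE
  93–182 m: −αΔT+βΔS = −(2.4 × 10⁻⁴)(-4.3)+(7.8 × 10⁻⁴)(-0.54) = 6.1 × 10⁻⁴ → stable
  182–215 m: −αΔT+βΔS = −(2.4 × 10⁻⁴)(+2.6)+(7.8 × 10⁻⁴)(+1.59) = 6.2 × 10⁻⁴ → stable
The 78–93 m interval has Δρ < 0: lighter water underlies denser water.

78–93 m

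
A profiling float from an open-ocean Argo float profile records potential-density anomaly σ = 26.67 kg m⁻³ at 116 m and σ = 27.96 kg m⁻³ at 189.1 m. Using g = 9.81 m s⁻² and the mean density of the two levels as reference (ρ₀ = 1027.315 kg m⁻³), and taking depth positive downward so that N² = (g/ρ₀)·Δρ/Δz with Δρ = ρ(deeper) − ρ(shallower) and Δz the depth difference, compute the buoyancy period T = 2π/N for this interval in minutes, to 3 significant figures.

8.07 min

Δρ = 1027.96 − 1026.67 = 1.29 kg m⁻³ over Δz = 189.1 − 116 = 73.1 m.
N² = (9.81/1027.315) × (1.29/73.1) = 1.6851 × 10⁻⁴ s⁻².
N = √(1.6851 × 10⁻⁴) = 0.012981 rad s⁻¹, so T = 2π/N = 484.03 s = 8.0672 min ≈ 8.07 min.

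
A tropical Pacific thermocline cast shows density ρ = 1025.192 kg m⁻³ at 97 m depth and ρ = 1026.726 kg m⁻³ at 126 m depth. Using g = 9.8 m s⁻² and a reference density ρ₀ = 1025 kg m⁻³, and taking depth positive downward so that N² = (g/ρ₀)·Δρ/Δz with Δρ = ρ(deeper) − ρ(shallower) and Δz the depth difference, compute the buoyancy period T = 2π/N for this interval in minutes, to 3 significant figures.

4.66 min

Δρ = 1026.726 − 1025.192 = 1.534 kg m⁻³ over Δz = 126 − 97 = 29 m.
N² = (9.8/1025) × (1.534/29) = 5.0574 × 10⁻⁴ s⁻².
N = √(5.0574 × 10⁻⁴) = 0.022489 rad s⁻¹, so T = 2π/N = 279.39 s = 4.6565 min ≈ 4.66 min.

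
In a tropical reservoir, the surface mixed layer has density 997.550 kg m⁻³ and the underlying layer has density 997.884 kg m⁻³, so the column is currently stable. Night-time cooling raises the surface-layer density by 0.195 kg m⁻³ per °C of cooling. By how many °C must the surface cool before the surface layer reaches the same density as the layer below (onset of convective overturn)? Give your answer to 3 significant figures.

Density deficit of the surface layer: 997.884 − 997.550 = 0.334 kg m⁻³.
Required change = 0.334 / 0.195 = 1.71 °C.

1.71 °C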